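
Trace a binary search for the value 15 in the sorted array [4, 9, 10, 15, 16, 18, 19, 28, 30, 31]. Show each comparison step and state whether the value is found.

Binary search for 15 in [4, 9, 10, 15, 16, 18, 19, 28, 30, 31]:

lo=0, hi=9, mid=4, arr[mid]=16 -> 16 > 15, search left half
lo=0, hi=3, mid=1, arr[mid]=9 -> 9 < 15, search right half
lo=2, hi=3, mid=2, arr[mid]=10 -> 10 < 15, search right half
lo=3, hi=3, mid=3, arr[mid]=15 -> Found target at index 3!

Binary search finds 15 at index 3 after 4 comparisons. The search repeatedly halves the search space by comparing with the middle element.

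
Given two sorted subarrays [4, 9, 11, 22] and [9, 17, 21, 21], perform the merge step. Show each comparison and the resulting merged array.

Merging process:

Compare 4 vs 9: take 4 from left. Merged: [4]
Compare 9 vs 9: take 9 from left. Merged: [4, 9]
Compare 11 vs 9: take 9 from right. Merged: [4, 9, 9]
Compare 11 vs 17: take 11 from left. Merged: [4, 9, 9, 11]
Compare 22 vs 17: take 17 from right. Merged: [4, 9, 9, 11, 17]
Compare 22 vs 21: take 21 from right. Merged: [4, 9, 9, 11, 17, 21]
Compare 22 vs 21: take 21 from right. Merged: [4, 9, 9, 11, 17, 21, 21]
Append remaining from left: [22]. Merged: [4, 9, 9, 11, 17, 21, 21, 22]

Final merged array: [4, 9, 9, 11, 17, 21, 21, 22]
Total comparisons: 7

The merged array is [4, 9, 9, 11, 17, 21, 21, 22], requiring 7 comparisons. The merge step runs in O(n) time where n is the total number of elements.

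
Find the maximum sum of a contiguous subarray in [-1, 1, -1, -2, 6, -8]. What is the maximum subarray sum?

Using Kadane's algorithm on [-1, 1, -1, -2, 6, -8]:

Scanning through the array:
Position 1 (value 1): max_ending_here = 1, max_so_far = 1
Position 2 (value -1): max_ending_here = 0, max_so_far = 1
Position 3 (value -2): max_ending_here = -2, max_so_far = 1
Position 4 (value 6): max_ending_here = 6, max_so_far = 6
Position 5 (value -8): max_ending_here = -2, max_so_far = 6

Maximum subarray: [6]
Maximum sum: 6

The maximum subarray is [6] with sum 6. This subarray runs from index 4 to index 4.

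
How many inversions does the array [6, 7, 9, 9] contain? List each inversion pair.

Finding inversions in [6, 7, 9, 9]:


Total inversions: 0

The array has 0 inversions. It is already sorted.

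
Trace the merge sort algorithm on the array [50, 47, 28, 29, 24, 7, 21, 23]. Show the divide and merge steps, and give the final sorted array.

Merge sort trace:

Split: [50, 47, 28, 29, 24, 7, 21, 23] -> [50, 47, 28, 29] and [24, 7, 21, 23]
  Split: [50, 47, 28, 29] -> [50, 47] and [28, 29]
    Split: [50, 47] -> [50] and [47]
    Merge: [50] + [47] -> [47, 50]
    Split: [28, 29] -> [28] and [29]
    Merge: [28] + [29] -> [28, 29]
  Merge: [47, 50] + [28, 29] -> [28, 29, 47, 50]
  Split: [24, 7, 21, 23] -> [24, 7] and [21, 23]
    Split: [24, 7] -> [24] and [7]
    Merge: [24] + [7] -> [7, 24]
    Split: [21, 23] -> [21] and [23]
    Merge: [21] + [23] -> [21, 23]
  Merge: [7, 24] + [21, 23] -> [7, 21, 23, 24]
Merge: [28, 29, 47, 50] + [7, 21, 23, 24] -> [7, 21, 23, 24, 28, 29, 47, 50]

Final sorted array: [7, 21, 23, 24, 28, 29, 47, 50]

The merge sort proceeds by recursively splitting the array and merging sorted halves.
After all merges, the sorted array is [7, 21, 23, 24, 28, 29, 47, 50].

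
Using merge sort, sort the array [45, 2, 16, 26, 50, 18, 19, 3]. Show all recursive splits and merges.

Merge sort trace:

Split: [45, 2, 16, 26, 50, 18, 19, 3] -> [45, 2, 16, 26] and [50, 18, 19, 3]
  Split: [45, 2, 16, 26] -> [45, 2] and [16, 26]
    Split: [45, 2] -> [45] and [2]
    Merge: [45] + [2] -> [2, 45]
    Split: [16, 26] -> [16] and [26]
    Merge: [16] + [26] -> [16, 26]
  Merge: [2, 45] + [16, 26] -> [2, 16, 26, 45]
  Split: [50, 18, 19, 3] -> [50, 18] and [19, 3]
    Split: [50, 18] -> [50] and [18]
    Merge: [50] + [18] -> [18, 50]
    Split: [19, 3] -> [19] and [3]
    Merge: [19] + [3] -> [3, 19]
  Merge: [18, 50] + [3, 19] -> [3, 18, 19, 50]
Merge: [2, 16, 26, 45] + [3, 18, 19, 50] -> [2, 3, 16, 18, 19, 26, 45, 50]

Final sorted array: [2, 3, 16, 18, 19, 26, 45, 50]

The merge sort proceeds by recursively splitting the array and merging sorted halves.
After all merges, the sorted array is [2, 3, 16, 18, 19, 26, 45, 50].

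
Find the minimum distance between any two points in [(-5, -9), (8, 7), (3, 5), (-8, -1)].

Computing all pairwise distances among 4 points:

d((-5, -9), (8, 7)) = 20.6155
d((-5, -9), (3, 5)) = 16.1245
d((-5, -9), (-8, -1)) = 8.544
d((8, 7), (3, 5)) = 5.3852 <-- minimum
d((8, 7), (-8, -1)) = 17.8885
d((3, 5), (-8, -1)) = 12.53

Closest pair: (8, 7) and (3, 5) with distance 5.3852

The closest pair is (8, 7) and (3, 5) with Euclidean distance 5.3852. For 4 points, brute-force pairwise comparison is shown above. For large n, the divide-and-conquer algorithm (sort by x, recurse on halves, check the dividing strip) achieves O(n log n).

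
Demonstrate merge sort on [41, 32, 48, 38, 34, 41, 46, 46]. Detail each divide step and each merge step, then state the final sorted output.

Merge sort trace:

Split: [41, 32, 48, 38, 34, 41, 46, 46] -> [41, 32, 48, 38] and [34, 41, 46, 46]
  Split: [41, 32, 48, 38] -> [41, 32] and [48, 38]
    Split: [41, 32] -> [41] and [32]
    Merge: [41] + [32] -> [32, 41]
    Split: [48, 38] -> [48] and [38]
    Merge: [48] + [38] -> [38, 48]
  Merge: [32, 41] + [38, 48] -> [32, 38, 41, 48]
  Split: [34, 41, 46, 46] -> [34, 41] and [46, 46]
    Split: [34, 41] -> [34] and [41]
    Merge: [34] + [41] -> [34, 41]
    Split: [46, 46] -> [46] and [46]
    Merge: [46] + [46] -> [46, 46]
  Merge: [34, 41] + [46, 46] -> [34, 41, 46, 46]
Merge: [32, 38, 41, 48] + [34, 41, 46, 46] -> [32, 34, 38, 41, 41, 46, 46, 48]

Final sorted array: [32, 34, 38, 41, 41, 46, 46, 48]

The merge sort proceeds by recursively splitting the array and merging sorted halves.
After all merges, the sorted array is [32, 34, 38, 41, 41, 46, 46, 48].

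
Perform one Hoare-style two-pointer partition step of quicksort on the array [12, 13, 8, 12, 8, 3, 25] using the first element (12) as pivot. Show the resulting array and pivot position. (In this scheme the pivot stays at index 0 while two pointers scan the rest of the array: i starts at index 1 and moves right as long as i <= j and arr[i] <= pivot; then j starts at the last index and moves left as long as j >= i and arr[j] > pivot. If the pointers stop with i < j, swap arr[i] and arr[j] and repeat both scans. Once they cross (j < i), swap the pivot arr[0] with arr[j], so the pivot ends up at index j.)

Hoare-style two-pointer partition with pivot = 12:

Initial array: [12, 13, 8, 12, 8, 3, 25]

Pointers start at i = 1, j = 6.
i stops at index 1 (arr[1]=13 > 12), j stops at index 5 (arr[5]=3 <= 12): swap arr[1] and arr[5], array becomes [12, 3, 8, 12, 8, 13, 25]
i ends at 5, j ends at 4: the pointers have crossed (j < i), so scanning stops.

Swap pivot arr[0] with arr[4] to place pivot at position 4: [8, 3, 8, 12, 12, 13, 25]
Pivot position: 4

After partitioning with pivot 12, the array becomes [8, 3, 8, 12, 12, 13, 25]. The pivot is placed at index 4. All elements to the left of the pivot are <= 12, and all elements to the right are > 12.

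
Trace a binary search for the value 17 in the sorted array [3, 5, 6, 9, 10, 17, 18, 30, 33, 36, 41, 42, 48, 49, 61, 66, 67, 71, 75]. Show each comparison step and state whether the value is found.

Binary search for 17 in [3, 5, 6, 9, 10, 17, 18, 30, 33, 36, 41, 42, 48, 49, 61, 66, 67, 71, 75]:

lo=0, hi=18, mid=9, arr[mid]=36 -> 36 > 17, search left half
lo=0, hi=8, mid=4, arr[mid]=10 -> 10 < 17, search right half
lo=5, hi=8, mid=6, arr[mid]=18 -> 18 > 17, search left half
lo=5, hi=5, mid=5, arr[mid]=17 -> Found target at index 5!

Binary search finds 17 at index 5 after 4 comparisons. The search repeatedly halves the search space by comparing with the middle element.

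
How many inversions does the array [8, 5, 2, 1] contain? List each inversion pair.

Finding inversions in [8, 5, 2, 1]:

(0, 1): arr[0]=8 > arr[1]=5
(0, 2): arr[0]=8 > arr[2]=2
(0, 3): arr[0]=8 > arr[3]=1
(1, 2): arr[1]=5 > arr[2]=2
(1, 3): arr[1]=5 > arr[3]=1
(2, 3): arr[2]=2 > arr[3]=1

Total inversions: 6

The array has 6 inversion(s): (0,1), (0,2), (0,3), (1,2), (1,3), (2,3). Each pair (i,j) satisfies i < j and arr[i] > arr[j].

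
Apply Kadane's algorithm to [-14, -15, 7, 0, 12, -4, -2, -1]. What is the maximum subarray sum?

Using Kadane's algorithm on [-14, -15, 7, 0, 12, -4, -2, -1]:

Scanning through the array:
Position 1 (value -15): max_ending_here = -15, max_so_far = -14
Position 2 (value 7): max_ending_here = 7, max_so_far = 7
Position 3 (value 0): max_ending_here = 7, max_so_far = 7
Position 4 (value 12): max_ending_here = 19, max_so_far = 19
Position 5 (value -4): max_ending_here = 15, max_so_far = 19
Position 6 (value -2): max_ending_here = 13, max_so_far = 19
Position 7 (value -1): max_ending_here = 12, max_so_far = 19

Maximum subarray: [7, 0, 12]
Maximum sum: 19

The maximum subarray is [7, 0, 12] with sum 19. This subarray runs from index 2 to index 4.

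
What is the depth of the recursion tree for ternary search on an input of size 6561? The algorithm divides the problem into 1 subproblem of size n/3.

For divide and conquer with division factor 3:

Problem sizes at each level:
Level 0: 6561
Level 1: 2187
Level 2: 729
Level 3: 243
Level 4: 81
Level 5: 27
Level 6: 9
Level 7: 3
Level 8: 1

The root is level 0 and the size-1 base case is level 8 (the tree spans levels 0 through 8, i.e. 9 levels counting the root), so the depth is the number of divisions: log_3(6561) = 8

The recursion tree depth is log_3(6561) = 8. At each level, the problem size is divided by 3, so it takes 8 divisions to reduce to a base case of size 1. The algorithm makes 1 recursive call at each level.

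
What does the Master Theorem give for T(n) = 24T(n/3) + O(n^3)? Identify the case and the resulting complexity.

Master Theorem for T(n) = 24T(n/3) + O(n^3):

a = 24, b = 3, c = 3
log_b(a) = log_3(24) = 2.8928

Case 3: c = 3 > log_3(24) = 2.8928
T(n) = O(n^3) = O(n^3)

For T(n) = 24T(n/3) + O(n^3): log_3(24) = 2.8928. This is Case 3 of the Master Theorem (c > log_b(a), work dominated by root), giving O(n^3).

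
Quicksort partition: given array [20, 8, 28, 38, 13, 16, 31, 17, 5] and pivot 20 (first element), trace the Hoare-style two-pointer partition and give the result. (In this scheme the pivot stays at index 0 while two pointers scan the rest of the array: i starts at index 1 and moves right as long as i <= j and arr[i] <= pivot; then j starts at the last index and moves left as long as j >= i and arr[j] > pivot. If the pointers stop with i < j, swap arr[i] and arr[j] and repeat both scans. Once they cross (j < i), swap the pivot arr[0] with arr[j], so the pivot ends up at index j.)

Hoare-style two-pointer partition with pivot = 20:

Initial array: [20, 8, 28, 38, 13, 16, 31, 17, 5]

Pointers start at i = 1, j = 8.
i stops at index 2 (arr[2]=28 > 20), j stops at index 8 (arr[8]=5 <= 20): swap arr[2] and arr[8], array becomes [20, 8, 5, 38, 13, 16, 31, 17, 28]
i stops at index 3 (arr[3]=38 > 20), j stops at index 7 (arr[7]=17 <= 20): swap arr[3] and arr[7], array becomes [20, 8, 5, 17, 13, 16, 31, 38, 28]
i ends at 6, j ends at 5: the pointers have crossed (j < i), so scanning stops.

Swap pivot arr[0] with arr[5] to place pivot at position 5: [16, 8, 5, 17, 13, 20, 31, 38, 28]
Pivot position: 5

After partitioning with pivot 20, the array becomes [16, 8, 5, 17, 13, 20, 31, 38, 28]. The pivot is placed at index 5. All elements to the left of the pivot are <= 20, and all elements to the right are > 20.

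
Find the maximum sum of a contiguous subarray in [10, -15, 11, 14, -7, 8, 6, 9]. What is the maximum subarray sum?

Using Kadane's algorithm on [10, -15, 11, 14, -7, 8, 6, 9]:

Scanning through the array:
Position 1 (value -15): max_ending_here = -5, max_so_far = 10
Position 2 (value 11): max_ending_here = 11, max_so_far = 11
Position 3 (value 14): max_ending_here = 25, max_so_far = 25
Position 4 (value -7): max_ending_here = 18, max_so_far = 25
Position 5 (value 8): max_ending_here = 26, max_so_far = 26
Position 6 (value 6): max_ending_here = 32, max_so_far = 32
Position 7 (value 9): max_ending_here = 41, max_so_far = 41

Maximum subarray: [11, 14, -7, 8, 6, 9]
Maximum sum: 41

The maximum subarray is [11, 14, -7, 8, 6, 9] with sum 41. This subarray runs from index 2 to index 7.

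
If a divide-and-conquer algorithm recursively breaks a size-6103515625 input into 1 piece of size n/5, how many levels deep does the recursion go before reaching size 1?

For divide and conquer with division factor 5:

Problem sizes at each level:
Level 0: 6103515625
Level 1: 1220703125
Level 2: 244140625
Level 3: 48828125
Level 4: 9765625
Level 5: 1953125
Level 6: 390625
Level 7: 78125
Level 8: 15625
Level 9: 3125
Level 10: 625
Level 11: 125
Level 12: 25
Level 13: 5
Level 14: 1

The root is level 0 and the size-1 base case is level 14 (the tree spans levels 0 through 14, i.e. 15 levels counting the root), so the depth is the number of divisions: log_5(6103515625) = 14

The recursion tree depth is log_5(6103515625) = 14. At each level, the problem size is divided by 5, so it takes 14 divisions to reduce to a base case of size 1. The algorithm makes 1 recursive call at each level.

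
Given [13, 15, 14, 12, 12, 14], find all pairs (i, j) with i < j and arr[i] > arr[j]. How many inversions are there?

Finding inversions in [13, 15, 14, 12, 12, 14]:

(0, 3): arr[0]=13 > arr[3]=12
(0, 4): arr[0]=13 > arr[4]=12
(1, 2): arr[1]=15 > arr[2]=14
(1, 3): arr[1]=15 > arr[3]=12
(1, 4): arr[1]=15 > arr[4]=12
(1, 5): arr[1]=15 > arr[5]=14
(2, 3): arr[2]=14 > arr[3]=12
(2, 4): arr[2]=14 > arr[4]=12

Total inversions: 8

The array has 8 inversion(s): (0,3), (0,4), (1,2), (1,3), (1,4), (1,5), (2,3), (2,4). Each pair (i,j) satisfies i < j and arr[i] > arr[j].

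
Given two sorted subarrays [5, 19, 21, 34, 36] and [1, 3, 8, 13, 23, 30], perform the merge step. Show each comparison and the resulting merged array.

Merging process:

Compare 5 vs 1: take 1 from right. Merged: [1]
Compare 5 vs 3: take 3 from right. Merged: [1, 3]
Compare 5 vs 8: take 5 from left. Merged: [1, 3, 5]
Compare 19 vs 8: take 8 from right. Merged: [1, 3, 5, 8]
Compare 19 vs 13: take 13 from right. Merged: [1, 3, 5, 8, 13]
Compare 19 vs 23: take 19 from left. Merged: [1, 3, 5, 8, 13, 19]
Compare 21 vs 23: take 21 from left. Merged: [1, 3, 5, 8, 13, 19, 21]
Compare 34 vs 23: take 23 from right. Merged: [1, 3, 5, 8, 13, 19, 21, 23]
Compare 34 vs 30: take 30 from right. Merged: [1, 3, 5, 8, 13, 19, 21, 23, 30]
Append remaining from left: [34, 36]. Merged: [1, 3, 5, 8, 13, 19, 21, 23, 30, 34, 36]

Final merged array: [1, 3, 5, 8, 13, 19, 21, 23, 30, 34, 36]
Total comparisons: 9

The merged array is [1, 3, 5, 8, 13, 19, 21, 23, 30, 34, 36], requiring 9 comparisons. The merge step runs in O(n) time where n is the total number of elements.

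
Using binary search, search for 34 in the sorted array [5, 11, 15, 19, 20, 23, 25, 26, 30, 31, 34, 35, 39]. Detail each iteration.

Binary search for 34 in [5, 11, 15, 19, 20, 23, 25, 26, 30, 31, 34, 35, 39]:

lo=0, hi=12, mid=6, arr[mid]=25 -> 25 < 34, search right half
lo=7, hi=12, mid=9, arr[mid]=31 -> 31 < 34, search right half
lo=10, hi=12, mid=11, arr[mid]=35 -> 35 > 34, search left half
lo=10, hi=10, mid=10, arr[mid]=34 -> Found target at index 10!

Binary search finds 34 at index 10 after 4 comparisons. The search repeatedly halves the search space by comparing with the middle element.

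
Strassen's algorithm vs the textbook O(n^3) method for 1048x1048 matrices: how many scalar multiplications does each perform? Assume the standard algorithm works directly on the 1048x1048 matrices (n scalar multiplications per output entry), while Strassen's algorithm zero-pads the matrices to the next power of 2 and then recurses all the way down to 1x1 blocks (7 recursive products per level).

Matrix multiplication for 1048x1048 matrices:

Strassen's algorithm requires power-of-2 dimensions. Pad 1048x1048 to 2048x2048 (next power of 2).

Standard algorithm: 1048^3 = 1151022592 multiplications
Strassen's algorithm: 7^(log2(2048)) = 7^11 = 1977326743 multiplications
Difference: 1151022592 - 1977326743 = -826304151 (Strassen uses MORE here due to padding overhead — for small or just-over-power-of-2 n, padding can outweigh the per-level savings)

Standard: 1151022592 multiplications (1048^3). Strassen: 1977326743 multiplications (7^11, after padding to 2048x2048). Strassen reduces 8 recursive multiplications to 7 at each level.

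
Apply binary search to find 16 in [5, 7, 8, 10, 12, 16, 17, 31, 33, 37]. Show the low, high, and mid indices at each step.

Binary search for 16 in [5, 7, 8, 10, 12, 16, 17, 31, 33, 37]:

lo=0, hi=9, mid=4, arr[mid]=12 -> 12 < 16, search right half
lo=5, hi=9, mid=7, arr[mid]=31 -> 31 > 16, search left half
lo=5, hi=6, mid=5, arr[mid]=16 -> Found target at index 5!

Binary search finds 16 at index 5 after 3 comparisons. The search repeatedly halves the search space by comparing with the middle element.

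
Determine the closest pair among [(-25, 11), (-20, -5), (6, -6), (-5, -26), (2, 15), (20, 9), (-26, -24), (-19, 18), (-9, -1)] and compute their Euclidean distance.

Computing all pairwise distances among 9 points:

d((-25, 11), (-20, -5)) = 16.7631
d((-25, 11), (6, -6)) = 35.3553
d((-25, 11), (-5, -26)) = 42.0595
d((-25, 11), (2, 15)) = 27.2947
d((-25, 11), (20, 9)) = 45.0444
d((-25, 11), (-26, -24)) = 35.0143
d((-25, 11), (-19, 18)) = 9.2195 <-- minimum
d((-25, 11), (-9, -1)) = 20.0
d((-20, -5), (6, -6)) = 26.0192
d((-20, -5), (-5, -26)) = 25.807
d((-20, -5), (2, 15)) = 29.7321
d((-20, -5), (20, 9)) = 42.3792
d((-20, -5), (-26, -24)) = 19.9249
d((-20, -5), (-19, 18)) = 23.0217
d((-20, -5), (-9, -1)) = 11.7047
d((6, -6), (-5, -26)) = 22.8254
d((6, -6), (2, 15)) = 21.3776
d((6, -6), (20, 9)) = 20.5183
d((6, -6), (-26, -24)) = 36.7151
d((6, -6), (-19, 18)) = 34.6554
d((6, -6), (-9, -1)) = 15.8114
d((-5, -26), (2, 15)) = 41.5933
d((-5, -26), (20, 9)) = 43.0116
d((-5, -26), (-26, -24)) = 21.095
d((-5, -26), (-19, 18)) = 46.1736
d((-5, -26), (-9, -1)) = 25.318
d((2, 15), (20, 9)) = 18.9737
d((2, 15), (-26, -24)) = 48.0104
d((2, 15), (-19, 18)) = 21.2132
d((2, 15), (-9, -1)) = 19.4165
d((20, 9), (-26, -24)) = 56.6127
d((20, 9), (-19, 18)) = 40.025
d((20, 9), (-9, -1)) = 30.6757
d((-26, -24), (-19, 18)) = 42.5793
d((-26, -24), (-9, -1)) = 28.6007
d((-19, 18), (-9, -1)) = 21.4709

Closest pair: (-25, 11) and (-19, 18) with distance 9.2195

The closest pair is (-25, 11) and (-19, 18) with Euclidean distance 9.2195. For 9 points, brute-force pairwise comparison is shown above. For large n, the divide-and-conquer algorithm (sort by x, recurse on halves, check the dividing strip) achieves O(n log n).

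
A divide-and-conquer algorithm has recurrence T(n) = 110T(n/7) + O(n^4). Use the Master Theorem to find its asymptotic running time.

Master Theorem for T(n) = 110T(n/7) + O(n^4):

a = 110, b = 7, c = 4
log_b(a) = log_7(110) = 2.4156

Case 3: c = 4 > log_7(110) = 2.4156
T(n) = O(n^4) = O(n^4)

For T(n) = 110T(n/7) + O(n^4): log_7(110) = 2.4156. This is Case 3 of the Master Theorem (c > log_b(a), work dominated by root), giving O(n^4).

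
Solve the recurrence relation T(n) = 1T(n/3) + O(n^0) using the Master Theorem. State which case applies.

Master Theorem for T(n) = 1T(n/3) + O(n^0):

a = 1, b = 3, c = 0
log_b(a) = log_3(1) = 0.0000

Case 2: c = 0 = log_3(1) = 0.0000
T(n) = O(n^0 log n) = O(log n)

For T(n) = 1T(n/3) + O(n^0): log_3(1) = 0.0000. This is Case 2 of the Master Theorem (c = log_b(a), equal work at all levels), giving O(log n).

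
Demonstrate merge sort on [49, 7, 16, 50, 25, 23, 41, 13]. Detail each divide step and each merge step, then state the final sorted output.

Merge sort trace:

Split: [49, 7, 16, 50, 25, 23, 41, 13] -> [49, 7, 16, 50] and [25, 23, 41, 13]
  Split: [49, 7, 16, 50] -> [49, 7] and [16, 50]
    Split: [49, 7] -> [49] and [7]
    Merge: [49] + [7] -> [7, 49]
    Split: [16, 50] -> [16] and [50]
    Merge: [16] + [50] -> [16, 50]
  Merge: [7, 49] + [16, 50] -> [7, 16, 49, 50]
  Split: [25, 23, 41, 13] -> [25, 23] and [41, 13]
    Split: [25, 23] -> [25] and [23]
    Merge: [25] + [23] -> [23, 25]
    Split: [41, 13] -> [41] and [13]
    Merge: [41] + [13] -> [13, 41]
  Merge: [23, 25] + [13, 41] -> [13, 23, 25, 41]
Merge: [7, 16, 49, 50] + [13, 23, 25, 41] -> [7, 13, 16, 23, 25, 41, 49, 50]

Final sorted array: [7, 13, 16, 23, 25, 41, 49, 50]

The merge sort proceeds by recursively splitting the array and merging sorted halves.
After all merges, the sorted array is [7, 13, 16, 23, 25, 41, 49, 50].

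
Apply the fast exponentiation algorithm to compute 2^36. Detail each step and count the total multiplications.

Computing 2^36 by squaring (build up from 2^1; each line after the first costs one multiplication):

2^1 = 2
2^2 = (2^1)^2 = 2^2 = 4
2^4 = (2^2)^2 = 4^2 = 16
2^8 = (2^4)^2 = 16^2 = 256
2^9 = 2 * 2^8 = 2 * 256 = 512
2^18 = (2^9)^2 = 512^2 = 262144
2^36 = (2^18)^2 = 262144^2 = 68719476736

Result: 68719476736
Multiplications needed: 6 (6 lines after 2^1)

2^36 = 68719476736. Using exponentiation by squaring, this requires 6 multiplications. The key idea: if the exponent is even, square the half-power; if odd, multiply by the base once.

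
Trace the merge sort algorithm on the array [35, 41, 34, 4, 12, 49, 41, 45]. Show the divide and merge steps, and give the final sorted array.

Merge sort trace:

Split: [35, 41, 34, 4, 12, 49, 41, 45] -> [35, 41, 34, 4] and [12, 49, 41, 45]
  Split: [35, 41, 34, 4] -> [35, 41] and [34, 4]
    Split: [35, 41] -> [35] and [41]
    Merge: [35] + [41] -> [35, 41]
    Split: [34, 4] -> [34] and [4]
    Merge: [34] + [4] -> [4, 34]
  Merge: [35, 41] + [4, 34] -> [4, 34, 35, 41]
  Split: [12, 49, 41, 45] -> [12, 49] and [41, 45]
    Split: [12, 49] -> [12] and [49]
    Merge: [12] + [49] -> [12, 49]
    Split: [41, 45] -> [41] and [45]
    Merge: [41] + [45] -> [41, 45]
  Merge: [12, 49] + [41, 45] -> [12, 41, 45, 49]
Merge: [4, 34, 35, 41] + [12, 41, 45, 49] -> [4, 12, 34, 35, 41, 41, 45, 49]

Final sorted array: [4, 12, 34, 35, 41, 41, 45, 49]

The merge sort proceeds by recursively splitting the array and merging sorted halves.
After all merges, the sorted array is [4, 12, 34, 35, 41, 41, 45, 49].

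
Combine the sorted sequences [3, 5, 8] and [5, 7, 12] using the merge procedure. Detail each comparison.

Merging process:

Compare 3 vs 5: take 3 from left. Merged: [3]
Compare 5 vs 5: take 5 from left. Merged: [3, 5]
Compare 8 vs 5: take 5 from right. Merged: [3, 5, 5]
Compare 8 vs 7: take 7 from right. Merged: [3, 5, 5, 7]
Compare 8 vs 12: take 8 from left. Merged: [3, 5, 5, 7, 8]
Append remaining from right: [12]. Merged: [3, 5, 5, 7, 8, 12]

Final merged array: [3, 5, 5, 7, 8, 12]
Total comparisons: 5

The merged array is [3, 5, 5, 7, 8, 12], requiring 5 comparisons. The merge step runs in O(n) time where n is the total number of elements.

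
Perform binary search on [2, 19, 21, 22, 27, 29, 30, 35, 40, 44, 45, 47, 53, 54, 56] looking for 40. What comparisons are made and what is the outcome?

Binary search for 40 in [2, 19, 21, 22, 27, 29, 30, 35, 40, 44, 45, 47, 53, 54, 56]:

lo=0, hi=14, mid=7, arr[mid]=35 -> 35 < 40, search right half
lo=8, hi=14, mid=11, arr[mid]=47 -> 47 > 40, search left half
lo=8, hi=10, mid=9, arr[mid]=44 -> 44 > 40, search left half
lo=8, hi=8, mid=8, arr[mid]=40 -> Found target at index 8!

Binary search finds 40 at index 8 after 4 comparisons. The search repeatedly halves the search space by comparing with the middle element.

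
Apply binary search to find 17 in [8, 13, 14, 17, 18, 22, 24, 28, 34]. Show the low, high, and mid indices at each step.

Binary search for 17 in [8, 13, 14, 17, 18, 22, 24, 28, 34]:

lo=0, hi=8, mid=4, arr[mid]=18 -> 18 > 17, search left half
lo=0, hi=3, mid=1, arr[mid]=13 -> 13 < 17, search right half
lo=2, hi=3, mid=2, arr[mid]=14 -> 14 < 17, search right half
lo=3, hi=3, mid=3, arr[mid]=17 -> Found target at index 3!

Binary search finds 17 at index 3 after 4 comparisons. The search repeatedly halves the search space by comparing with the middle element.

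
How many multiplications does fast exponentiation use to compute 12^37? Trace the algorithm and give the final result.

Computing 12^37 by squaring (build up from 12^1; each line after the first costs one multiplication):

12^1 = 12
12^2 = (12^1)^2 = 12^2 = 144
12^4 = (12^2)^2 = 144^2 = 20736
12^8 = (12^4)^2 = 20736^2 = 429981696
12^9 = 12 * 12^8 = 12 * 429981696 = 5159780352
12^18 = (12^9)^2 = 5159780352^2 = 26623333280885243904
12^36 = (12^18)^2 = 26623333280885243904^2 = 708801874985091845381344307009569161216
12^37 = 12 * 12^36 = 12 * 708801874985091845381344307009569161216 = 8505622499821102144576131684114829934592

Result: 8505622499821102144576131684114829934592
Multiplications needed: 7 (7 lines after 12^1)

12^37 = 8505622499821102144576131684114829934592. Using exponentiation by squaring, this requires 7 multiplications. The key idea: if the exponent is even, square the half-power; if odd, multiply by the base once.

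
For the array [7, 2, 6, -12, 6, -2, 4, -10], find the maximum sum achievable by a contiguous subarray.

Using Kadane's algorithm on [7, 2, 6, -12, 6, -2, 4, -10]:

Scanning through the array:
Position 1 (value 2): max_ending_here = 9, max_so_far = 9
Position 2 (value 6): max_ending_here = 15, max_so_far = 15
Position 3 (value -12): max_ending_here = 3, max_so_far = 15
Position 4 (value 6): max_ending_here = 9, max_so_far = 15
Position 5 (value -2): max_ending_here = 7, max_so_far = 15
Position 6 (value 4): max_ending_here = 11, max_so_far = 15
Position 7 (value -10): max_ending_here = 1, max_so_far = 15

Maximum subarray: [7, 2, 6]
Maximum sum: 15

The maximum subarray is [7, 2, 6] with sum 15. This subarray runs from index 0 to index 2.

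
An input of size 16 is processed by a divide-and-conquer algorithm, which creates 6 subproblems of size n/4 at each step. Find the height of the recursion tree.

For divide and conquer with division factor 4:

Problem sizes at each level:
Level 0: 16
Level 1: 4
Level 2: 1

The root is level 0 and the size-1 base case is level 2 (the tree spans levels 0 through 2, i.e. 3 levels counting the root), so the depth is the number of divisions: log_4(16) = 2

The recursion tree depth is log_4(16) = 2. At each level, the problem size is divided by 4, so it takes 2 divisions to reduce to a base case of size 1. The algorithm makes 6 recursive calls at each level.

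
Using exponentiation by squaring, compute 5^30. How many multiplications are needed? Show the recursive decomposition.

Computing 5^30 by squaring (build up from 5^1; each line after the first costs one multiplication):

5^1 = 5
5^2 = (5^1)^2 = 5^2 = 25
5^3 = 5 * 5^2 = 5 * 25 = 125
5^6 = (5^3)^2 = 125^2 = 15625
5^7 = 5 * 5^6 = 5 * 15625 = 78125
5^14 = (5^7)^2 = 78125^2 = 6103515625
5^15 = 5 * 5^14 = 5 * 6103515625 = 30517578125
5^30 = (5^15)^2 = 30517578125^2 = 931322574615478515625

Result: 931322574615478515625
Multiplications needed: 7 (7 lines after 5^1)

5^30 = 931322574615478515625. Using exponentiation by squaring, this requires 7 multiplications. The key idea: if the exponent is even, square the half-power; if odd, multiply by the base once.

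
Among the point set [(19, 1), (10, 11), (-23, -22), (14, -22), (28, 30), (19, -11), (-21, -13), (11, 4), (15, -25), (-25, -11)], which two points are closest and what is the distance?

Computing all pairwise distances among 10 points:

d((19, 1), (10, 11)) = 13.4536
d((19, 1), (-23, -22)) = 47.8853
d((19, 1), (14, -22)) = 23.5372
d((19, 1), (28, 30)) = 30.3645
d((19, 1), (19, -11)) = 12.0
d((19, 1), (-21, -13)) = 42.3792
d((19, 1), (11, 4)) = 8.544
d((19, 1), (15, -25)) = 26.3059
d((19, 1), (-25, -11)) = 45.607
d((10, 11), (-23, -22)) = 46.669
d((10, 11), (14, -22)) = 33.2415
d((10, 11), (28, 30)) = 26.1725
d((10, 11), (19, -11)) = 23.7697
d((10, 11), (-21, -13)) = 39.2046
d((10, 11), (11, 4)) = 7.0711
d((10, 11), (15, -25)) = 36.3456
d((10, 11), (-25, -11)) = 41.3401
d((-23, -22), (14, -22)) = 37.0
d((-23, -22), (28, 30)) = 72.8354
d((-23, -22), (19, -11)) = 43.4166
d((-23, -22), (-21, -13)) = 9.2195
d((-23, -22), (11, 4)) = 42.8019
d((-23, -22), (15, -25)) = 38.1182
d((-23, -22), (-25, -11)) = 11.1803
d((14, -22), (28, 30)) = 53.8516
d((14, -22), (19, -11)) = 12.083
d((14, -22), (-21, -13)) = 36.1386
d((14, -22), (11, 4)) = 26.1725
d((14, -22), (15, -25)) = 3.1623 <-- minimum
d((14, -22), (-25, -11)) = 40.5216
d((28, 30), (19, -11)) = 41.9762
d((28, 30), (-21, -13)) = 65.192
d((28, 30), (11, 4)) = 31.0644
d((28, 30), (15, -25)) = 56.5155
d((28, 30), (-25, -11)) = 67.0075
d((19, -11), (-21, -13)) = 40.05
d((19, -11), (11, 4)) = 17.0
d((19, -11), (15, -25)) = 14.5602
d((19, -11), (-25, -11)) = 44.0
d((-21, -13), (11, 4)) = 36.2353
d((-21, -13), (15, -25)) = 37.9473
d((-21, -13), (-25, -11)) = 4.4721
d((11, 4), (15, -25)) = 29.2746
d((11, 4), (-25, -11)) = 39.0
d((15, -25), (-25, -11)) = 42.3792

Closest pair: (14, -22) and (15, -25) with distance 3.1623

The closest pair is (14, -22) and (15, -25) with Euclidean distance 3.1623. For 10 points, brute-force pairwise comparison is shown above. For large n, the divide-and-conquer algorithm (sort by x, recurse on halves, check the dividing strip) achieves O(n log n).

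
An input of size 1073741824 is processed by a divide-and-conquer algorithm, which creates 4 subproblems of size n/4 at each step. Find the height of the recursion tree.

For divide and conquer with division factor 4:

Problem sizes at each level:
Level 0: 1073741824
Level 1: 268435456
Level 2: 67108864
Level 3: 16777216
Level 4: 4194304
Level 5: 1048576
Level 6: 262144
Level 7: 65536
Level 8: 16384
Level 9: 4096
Level 10: 1024
Level 11: 256
Level 12: 64
Level 13: 16
Level 14: 4
Level 15: 1

The root is level 0 and the size-1 base case is level 15 (the tree spans levels 0 through 15, i.e. 16 levels counting the root), so the depth is the number of divisions: log_4(1073741824) = 15

The recursion tree depth is log_4(1073741824) = 15. At each level, the problem size is divided by 4, so it takes 15 divisions to reduce to a base case of size 1. The algorithm makes 4 recursive calls at each level.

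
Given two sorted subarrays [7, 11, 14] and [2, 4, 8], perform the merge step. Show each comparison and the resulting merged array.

Merging process:

Compare 7 vs 2: take 2 from right. Merged: [2]
Compare 7 vs 4: take 4 from right. Merged: [2, 4]
Compare 7 vs 8: take 7 from left. Merged: [2, 4, 7]
Compare 11 vs 8: take 8 from right. Merged: [2, 4, 7, 8]
Append remaining from left: [11, 14]. Merged: [2, 4, 7, 8, 11, 14]

Final merged array: [2, 4, 7, 8, 11, 14]
Total comparisons: 4

The merged array is [2, 4, 7, 8, 11, 14], requiring 4 comparisons. The merge step runs in O(n) time where n is the total number of elements.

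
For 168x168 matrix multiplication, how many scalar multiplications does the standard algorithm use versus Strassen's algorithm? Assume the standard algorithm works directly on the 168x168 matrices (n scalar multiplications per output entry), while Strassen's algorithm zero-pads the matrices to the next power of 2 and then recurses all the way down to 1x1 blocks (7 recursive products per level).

Matrix multiplication for 168x168 matrices:

Strassen's algorithm requires power-of-2 dimensions. Pad 168x168 to 256x256 (next power of 2).

Standard algorithm: 168^3 = 4741632 multiplications
Strassen's algorithm: 7^(log2(256)) = 7^8 = 5764801 multiplications
Difference: 4741632 - 5764801 = -1023169 (Strassen uses MORE here due to padding overhead — for small or just-over-power-of-2 n, padding can outweigh the per-level savings)

Standard: 4741632 multiplications (168^3). Strassen: 5764801 multiplications (7^8, after padding to 256x256). Strassen reduces 8 recursive multiplications to 7 at each level.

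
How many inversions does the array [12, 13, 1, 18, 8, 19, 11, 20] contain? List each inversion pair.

Finding inversions in [12, 13, 1, 18, 8, 19, 11, 20]:

(0, 2): arr[0]=12 > arr[2]=1
(0, 4): arr[0]=12 > arr[4]=8
(0, 6): arr[0]=12 > arr[6]=11
(1, 2): arr[1]=13 > arr[2]=1
(1, 4): arr[1]=13 > arr[4]=8
(1, 6): arr[1]=13 > arr[6]=11
(3, 4): arr[3]=18 > arr[4]=8
(3, 6): arr[3]=18 > arr[6]=11
(5, 6): arr[5]=19 > arr[6]=11

Total inversions: 9

The array has 9 inversion(s): (0,2), (0,4), (0,6), (1,2), (1,4), (1,6), (3,4), (3,6), (5,6). Each pair (i,j) satisfies i < j and arr[i] > arr[j].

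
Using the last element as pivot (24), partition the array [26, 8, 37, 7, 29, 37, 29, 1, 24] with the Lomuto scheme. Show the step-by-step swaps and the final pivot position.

Lomuto partition with pivot = 24:

Initial array: [26, 8, 37, 7, 29, 37, 29, 1, 24]

arr[0]=26 > 24: no swap
arr[1]=8 <= 24: swap with position 0, array becomes [8, 26, 37, 7, 29, 37, 29, 1, 24]
arr[2]=37 > 24: no swap
arr[3]=7 <= 24: swap with position 1, array becomes [8, 7, 37, 26, 29, 37, 29, 1, 24]
arr[4]=29 > 24: no swap
arr[5]=37 > 24: no swap
arr[6]=29 > 24: no swap
arr[7]=1 <= 24: swap with position 2, array becomes [8, 7, 1, 26, 29, 37, 29, 37, 24]

Place pivot at position 3: [8, 7, 1, 24, 29, 37, 29, 37, 26]
Pivot position: 3

After partitioning with pivot 24, the array becomes [8, 7, 1, 24, 29, 37, 29, 37, 26]. The pivot is placed at index 3. All elements to the left of the pivot are <= 24, and all elements to the right are > 24.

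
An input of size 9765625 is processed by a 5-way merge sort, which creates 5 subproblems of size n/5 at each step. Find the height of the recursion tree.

For divide and conquer with division factor 5:

Problem sizes at each level:
Level 0: 9765625
Level 1: 1953125
Level 2: 390625
Level 3: 78125
Level 4: 15625
Level 5: 3125
Level 6: 625
Level 7: 125
Level 8: 25
Level 9: 5
Level 10: 1

The root is level 0 and the size-1 base case is level 10 (the tree spans levels 0 through 10, i.e. 11 levels counting the root), so the depth is the number of divisions: log_5(9765625) = 10

The recursion tree depth is log_5(9765625) = 10. At each level, the problem size is divided by 5, so it takes 10 divisions to reduce to a base case of size 1. The algorithm makes 5 recursive calls at each level.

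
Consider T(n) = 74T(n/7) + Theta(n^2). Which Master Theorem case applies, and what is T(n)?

Master Theorem for T(n) = 74T(n/7) + O(n^2):

a = 74, b = 7, c = 2
log_b(a) = log_7(74) = 2.2119

Case 1: c = 2 < log_7(74) = 2.2119
T(n) = O(n^(log_7 74))

For T(n) = 74T(n/7) + O(n^2): log_7(74) = 2.2119. This is Case 1 of the Master Theorem (c < log_b(a), work dominated by leaves), giving O(n^(log_7 74)).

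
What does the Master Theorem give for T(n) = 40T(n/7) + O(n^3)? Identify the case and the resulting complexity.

Master Theorem for T(n) = 40T(n/7) + O(n^3):

a = 40, b = 7, c = 3
log_b(a) = log_7(40) = 1.8957

Case 3: c = 3 > log_7(40) = 1.8957
T(n) = O(n^3) = O(n^3)

For T(n) = 40T(n/7) + O(n^3): log_7(40) = 1.8957. This is Case 3 of the Master Theorem (c > log_b(a), work dominated by root), giving O(n^3).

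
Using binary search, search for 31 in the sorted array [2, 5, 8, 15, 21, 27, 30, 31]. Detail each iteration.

Binary search for 31 in [2, 5, 8, 15, 21, 27, 30, 31]:

lo=0, hi=7, mid=3, arr[mid]=15 -> 15 < 31, search right half
lo=4, hi=7, mid=5, arr[mid]=27 -> 27 < 31, search right half
lo=6, hi=7, mid=6, arr[mid]=30 -> 30 < 31, search right half
lo=7, hi=7, mid=7, arr[mid]=31 -> Found target at index 7!

Binary search finds 31 at index 7 after 4 comparisons. The search repeatedly halves the search space by comparing with the middle element.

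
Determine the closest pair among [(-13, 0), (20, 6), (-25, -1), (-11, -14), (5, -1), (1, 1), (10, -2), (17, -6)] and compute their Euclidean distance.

Computing all pairwise distances among 8 points:

d((-13, 0), (20, 6)) = 33.541
d((-13, 0), (-25, -1)) = 12.0416
d((-13, 0), (-11, -14)) = 14.1421
d((-13, 0), (5, -1)) = 18.0278
d((-13, 0), (1, 1)) = 14.0357
d((-13, 0), (10, -2)) = 23.0868
d((-13, 0), (17, -6)) = 30.5941
d((20, 6), (-25, -1)) = 45.5412
d((20, 6), (-11, -14)) = 36.8917
d((20, 6), (5, -1)) = 16.5529
d((20, 6), (1, 1)) = 19.6469
d((20, 6), (10, -2)) = 12.8062
d((20, 6), (17, -6)) = 12.3693
d((-25, -1), (-11, -14)) = 19.105
d((-25, -1), (5, -1)) = 30.0
d((-25, -1), (1, 1)) = 26.0768
d((-25, -1), (10, -2)) = 35.0143
d((-25, -1), (17, -6)) = 42.2966
d((-11, -14), (5, -1)) = 20.6155
d((-11, -14), (1, 1)) = 19.2094
d((-11, -14), (10, -2)) = 24.1868
d((-11, -14), (17, -6)) = 29.1204
d((5, -1), (1, 1)) = 4.4721 <-- minimum
d((5, -1), (10, -2)) = 5.099
d((5, -1), (17, -6)) = 13.0
d((1, 1), (10, -2)) = 9.4868
d((1, 1), (17, -6)) = 17.4642
d((10, -2), (17, -6)) = 8.0623

Closest pair: (5, -1) and (1, 1) with distance 4.4721

The closest pair is (5, -1) and (1, 1) with Euclidean distance 4.4721. For 8 points, brute-force pairwise comparison is shown above. For large n, the divide-and-conquer algorithm (sort by x, recurse on halves, check the dividing strip) achieves O(n log n).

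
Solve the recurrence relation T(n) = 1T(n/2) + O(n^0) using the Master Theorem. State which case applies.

Master Theorem for T(n) = 1T(n/2) + O(n^0):

a = 1, b = 2, c = 0
log_b(a) = log_2(1) = 0.0000

Case 2: c = 0 = log_2(1) = 0.0000
T(n) = O(n^0 log n) = O(log n)

For T(n) = 1T(n/2) + O(n^0): log_2(1) = 0.0000. This is Case 2 of the Master Theorem (c = log_b(a), equal work at all levels), giving O(log n).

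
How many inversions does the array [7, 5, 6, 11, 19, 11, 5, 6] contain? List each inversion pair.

Finding inversions in [7, 5, 6, 11, 19, 11, 5, 6]:

(0, 1): arr[0]=7 > arr[1]=5
(0, 2): arr[0]=7 > arr[2]=6
(0, 6): arr[0]=7 > arr[6]=5
(0, 7): arr[0]=7 > arr[7]=6
(2, 6): arr[2]=6 > arr[6]=5
(3, 6): arr[3]=11 > arr[6]=5
(3, 7): arr[3]=11 > arr[7]=6
(4, 5): arr[4]=19 > arr[5]=11
(4, 6): arr[4]=19 > arr[6]=5
(4, 7): arr[4]=19 > arr[7]=6
(5, 6): arr[5]=11 > arr[6]=5
(5, 7): arr[5]=11 > arr[7]=6

Total inversions: 12

The array has 12 inversion(s): (0,1), (0,2), (0,6), (0,7), (2,6), (3,6), (3,7), (4,5), (4,6), (4,7), (5,6), (5,7). Each pair (i,j) satisfies i < j and arr[i] > arr[j].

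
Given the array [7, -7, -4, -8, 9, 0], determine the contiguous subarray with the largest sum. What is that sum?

Using Kadane's algorithm on [7, -7, -4, -8, 9, 0]:

Scanning through the array:
Position 1 (value -7): max_ending_here = 0, max_so_far = 7
Position 2 (value -4): max_ending_here = -4, max_so_far = 7
Position 3 (value -8): max_ending_here = -8, max_so_far = 7
Position 4 (value 9): max_ending_here = 9, max_so_far = 9
Position 5 (value 0): max_ending_here = 9, max_so_far = 9

Maximum subarray: [9]
Maximum sum: 9

The maximum subarray is [9] with sum 9. This subarray runs from index 4 to index 4.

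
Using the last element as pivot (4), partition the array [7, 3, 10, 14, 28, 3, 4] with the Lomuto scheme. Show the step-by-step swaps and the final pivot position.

Lomuto partition with pivot = 4:

Initial array: [7, 3, 10, 14, 28, 3, 4]

arr[0]=7 > 4: no swap
arr[1]=3 <= 4: swap with position 0, array becomes [3, 7, 10, 14, 28, 3, 4]
arr[2]=10 > 4: no swap
arr[3]=14 > 4: no swap
arr[4]=28 > 4: no swap
arr[5]=3 <= 4: swap with position 1, array becomes [3, 3, 10, 14, 28, 7, 4]

Place pivot at position 2: [3, 3, 4, 14, 28, 7, 10]
Pivot position: 2

After partitioning with pivot 4, the array becomes [3, 3, 4, 14, 28, 7, 10]. The pivot is placed at index 2. All elements to the left of the pivot are <= 4, and all elements to the right are > 4.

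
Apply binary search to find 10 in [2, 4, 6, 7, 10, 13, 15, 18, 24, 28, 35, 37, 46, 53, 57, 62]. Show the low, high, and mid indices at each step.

Binary search for 10 in [2, 4, 6, 7, 10, 13, 15, 18, 24, 28, 35, 37, 46, 53, 57, 62]:

lo=0, hi=15, mid=7, arr[mid]=18 -> 18 > 10, search left half
lo=0, hi=6, mid=3, arr[mid]=7 -> 7 < 10, search right half
lo=4, hi=6, mid=5, arr[mid]=13 -> 13 > 10, search left half
lo=4, hi=4, mid=4, arr[mid]=10 -> Found target at index 4!

Binary search finds 10 at index 4 after 4 comparisons. The search repeatedly halves the search space by comparing with the middle element.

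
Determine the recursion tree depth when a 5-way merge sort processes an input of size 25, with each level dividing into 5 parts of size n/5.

For divide and conquer with division factor 5:

Problem sizes at each level:
Level 0: 25
Level 1: 5
Level 2: 1

The root is level 0 and the size-1 base case is level 2 (the tree spans levels 0 through 2, i.e. 3 levels counting the root), so the depth is the number of divisions: log_5(25) = 2

The recursion tree depth is log_5(25) = 2. At each level, the problem size is divided by 5, so it takes 2 divisions to reduce to a base case of size 1. The algorithm makes 5 recursive calls at each level.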